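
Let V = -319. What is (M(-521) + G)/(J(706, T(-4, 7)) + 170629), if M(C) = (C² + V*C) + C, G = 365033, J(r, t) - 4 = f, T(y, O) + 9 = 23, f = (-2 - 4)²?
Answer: 802152/170669 ≈ 4.7000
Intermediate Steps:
f = 36 (f = (-6)² = 36)
T(y, O) = 14 (T(y, O) = -9 + 23 = 14)
J(r, t) = 40 (J(r, t) = 4 + 36 = 40)
M(C) = C² - 318*C (M(C) = (C² - 319*C) + C = C² - 318*C)
(M(-521) + G)/(J(706, T(-4, 7)) + 170629) = (-521*(-318 - 521) + 365033)/(40 + 170629) = (-521*(-839) + 365033)/170669 = (437119 + 365033)*(1/170669) = 802152*(1/170669) = 802152/170669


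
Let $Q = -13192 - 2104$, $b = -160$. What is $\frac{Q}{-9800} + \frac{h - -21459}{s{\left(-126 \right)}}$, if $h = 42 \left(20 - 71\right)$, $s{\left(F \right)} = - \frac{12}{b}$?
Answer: $\frac{315512912}{1225} \approx 2.5756 \cdot 10^{5}$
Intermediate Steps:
$s{\left(F \right)} = \frac{3}{40}$ ($s{\left(F \right)} = - \frac{12}{-160} = \left(-12\right) \left(- \frac{1}{160}\right) = \frac{3}{40}$)
$h = -2142$ ($h = 42 \left(-51\right) = -2142$)
$Q = -15296$
$\frac{Q}{-9800} + \frac{h - -21459}{s{\left(-126 \right)}} = - \frac{15296}{-9800} + \frac{-2142 - -21459}{\frac{3}{40}} = \left(-15296\right) \left(- \frac{1}{9800}\right) + \left(-2142 + 21459\right) \frac{40}{3} = \frac{1912}{1225} + 19317 \cdot \frac{40}{3} = \frac{1912}{1225} + 257560 = \frac{315512912}{1225}$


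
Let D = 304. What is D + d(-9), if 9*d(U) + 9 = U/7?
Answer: 2120/7 ≈ 302.86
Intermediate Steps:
d(U) = -1 + U/63 (d(U) = -1 + (U/7)/9 = -1 + U/63)
D + d(-9) = 304 + (-1 + (1/63)*(-9)) = 304 + (-1 - 1/7) = 304 - 8/7 = 2120/7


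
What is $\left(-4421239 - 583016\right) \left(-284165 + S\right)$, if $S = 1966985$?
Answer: $-8421260399100$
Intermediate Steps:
$\left(-4421239 - 583016\right) \left(-284165 + S\right) = \left(-4421239 - 583016\right) \left(-284165 + 1966985\right) = \left(-5004255\right) 1682820 = -8421260399100$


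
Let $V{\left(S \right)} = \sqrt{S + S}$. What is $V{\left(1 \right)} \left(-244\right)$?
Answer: $- 244 \sqrt{2} \approx -345.07$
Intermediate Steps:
$V{\left(S \right)} = \sqrt{2} \sqrt{S}$ ($V{\left(S \right)} = \sqrt{2 S} = \sqrt{2} \sqrt{S}$)
$V{\left(1 \right)} \left(-244\right) = \sqrt{2} \sqrt{1} \left(-244\right) = \sqrt{2} \cdot 1 \left(-244\right) = \sqrt{2} \left(-244\right) = - 244 \sqrt{2}$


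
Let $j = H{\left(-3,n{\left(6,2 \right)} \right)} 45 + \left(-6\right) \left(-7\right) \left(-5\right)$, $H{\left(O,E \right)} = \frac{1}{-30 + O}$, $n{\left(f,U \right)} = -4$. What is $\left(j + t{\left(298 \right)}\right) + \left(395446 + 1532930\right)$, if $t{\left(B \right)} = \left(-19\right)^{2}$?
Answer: $\frac{21213782}{11} \approx 1.9285 \cdot 10^{6}$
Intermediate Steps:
$j = - \frac{2325}{11}$ ($j = \frac{1}{-30 - 3} \cdot 45 + \left(-6\right) \left(-7\right) \left(-5\right) = \frac{1}{-33} \cdot 45 + 42 \left(-5\right) = \left(- \frac{1}{33}\right) 45 - 210 = - \frac{15}{11} - 210 = - \frac{2325}{11} \approx -211.36$)
$t{\left(B \right)} = 361$
$\left(j + t{\left(298 \right)}\right) + \left(395446 + 1532930\right) = \left(- \frac{2325}{11} + 361\right) + \left(395446 + 1532930\right) = \frac{1646}{11} + 1928376 = \frac{21213782}{11}$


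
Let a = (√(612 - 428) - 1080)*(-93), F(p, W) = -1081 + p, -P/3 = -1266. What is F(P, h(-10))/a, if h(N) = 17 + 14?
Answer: 122265/4519087 + 2717*√46/54229044 ≈ 0.027395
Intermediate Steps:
h(N) = 31
P = 3798 (P = -3*(-1266) = 3798)
a = 100440 - 186*√46 (a = (√184 - 1080)*(-93) = (2*√46 - 1080)*(-93) = (-1080 + 2*√46)*(-93) = 100440 - 186*√46 ≈ 99179.)
F(P, h(-10))/a = (-1081 + 3798)/(100440 - 186*√46) = 2717/(100440 - 186*√46)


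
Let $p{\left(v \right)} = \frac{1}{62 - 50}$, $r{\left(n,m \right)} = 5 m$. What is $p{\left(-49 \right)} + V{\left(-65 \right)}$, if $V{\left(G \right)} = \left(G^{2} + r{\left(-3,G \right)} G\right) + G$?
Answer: $\frac{303421}{12} \approx 25285.0$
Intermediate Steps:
$V{\left(G \right)} = G + 6 G^{2}$ ($V{\left(G \right)} = \left(G^{2} + 5 G G\right) + G = \left(G^{2} + 5 G^{2}\right) + G = 6 G^{2} + G = G + 6 G^{2}$)
$p{\left(v \right)} = \frac{1}{12}$
$p{\left(-49 \right)} + V{\left(-65 \right)} = \frac{1}{12} - 65 \left(1 + 6 \left(-65\right)\right) = \frac{1}{12} - 65 \left(1 - 390\right) = \frac{1}{12} - -25285 = \frac{1}{12} + 25285 = \frac{303421}{12}$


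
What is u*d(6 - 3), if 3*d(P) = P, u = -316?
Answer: -316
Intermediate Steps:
d(P) = P/3
u*d(6 - 3) = -316*(6 - 3)/3 = -316*3/3 = -316*1 = -316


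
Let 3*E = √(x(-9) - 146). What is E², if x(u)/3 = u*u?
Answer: 97/9 ≈ 10.778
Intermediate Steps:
x(u) = 3*u² (x(u) = 3*(u*u) = 3*u²)
E = √97/3 (E = √(3*(-9)² - 146)/3 = √(3*81 - 146)/3 = √(243 - 146)/3 = √97/3 ≈ 3.2830)
E² = (√97/3)² = 97/9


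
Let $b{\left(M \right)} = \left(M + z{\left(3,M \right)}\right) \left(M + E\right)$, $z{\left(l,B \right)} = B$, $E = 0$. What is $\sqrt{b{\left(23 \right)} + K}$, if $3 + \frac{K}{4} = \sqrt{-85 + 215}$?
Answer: $\sqrt{1046 + 4 \sqrt{130}} \approx 33.039$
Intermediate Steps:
$b{\left(M \right)} = 2 M^{2}$ ($b{\left(M \right)} = \left(M + M\right) \left(M + 0\right) = 2 M M = 2 M^{2}$)
$K = -12 + 4 \sqrt{130}$ ($K = -12 + 4 \sqrt{-85 + 215} = -12 + 4 \sqrt{130} \approx 33.607$)
$\sqrt{b{\left(23 \right)} + K} = \sqrt{2 \cdot 23^{2} - \left(12 - 4 \sqrt{130}\right)} = \sqrt{2 \cdot 529 - \left(12 - 4 \sqrt{130}\right)} = \sqrt{1058 - \left(12 - 4 \sqrt{130}\right)} = \sqrt{1046 + 4 \sqrt{130}}$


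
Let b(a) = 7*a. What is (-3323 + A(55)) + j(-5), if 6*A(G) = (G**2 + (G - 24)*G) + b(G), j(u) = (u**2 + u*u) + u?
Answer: -4851/2 ≈ -2425.5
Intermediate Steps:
j(u) = u + 2*u**2 (j(u) = (u**2 + u**2) + u = 2*u**2 + u = u + 2*u**2)
A(G) = G**2/6 + 7*G/6 + G*(-24 + G)/6 (A(G) = ((G**2 + (G - 24)*G) + 7*G)/6 = ((G**2 + (-24 + G)*G) + 7*G)/6 = ((G**2 + G*(-24 + G)) + 7*G)/6 = (G**2 + 7*G + G*(-24 + G))/6 = G**2/6 + 7*G/6 + G*(-24 + G)/6)
(-3323 + A(55)) + j(-5) = (-3323 + (1/6)*55*(-17 + 2*55)) - 5*(1 + 2*(-5)) = (-3323 + (1/6)*55*(-17 + 110)) - 5*(1 - 10) = (-3323 + (1/6)*55*93) - 5*(-9) = (-3323 + 1705/2) + 45 = -4941/2 + 45 = -4851/2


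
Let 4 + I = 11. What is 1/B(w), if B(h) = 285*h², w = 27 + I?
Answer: 1/329460 ≈ 3.0353e-6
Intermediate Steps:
I = 7 (I = -4 + 11 = 7)
w = 34 (w = 27 + 7 = 34)
1/B(w) = 1/(285*34²) = 1/(285*1156) = 1/329460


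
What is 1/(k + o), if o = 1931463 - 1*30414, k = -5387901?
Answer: -1/3486852 ≈ -2.8679e-7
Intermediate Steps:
o = 1901049 (o = 1931463 - 30414 = 1901049)
1/(k + o) = 1/(-5387901 + 1901049) = 1/(-3486852) = -1/3486852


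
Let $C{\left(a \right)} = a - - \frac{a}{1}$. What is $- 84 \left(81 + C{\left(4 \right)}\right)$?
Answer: $-7476$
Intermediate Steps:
$C{\left(a \right)} = 2 a$ ($C{\left(a \right)} = a - - a 1 = a - - a = a + a = 2 a$)
$- 84 \left(81 + C{\left(4 \right)}\right) = - 84 \left(81 + 2 \cdot 4\right) = - 84 \left(81 + 8\right) = \left(-84\right) 89 = -7476$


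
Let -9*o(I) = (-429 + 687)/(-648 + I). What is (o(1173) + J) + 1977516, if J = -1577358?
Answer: 630248764/1575 ≈ 4.0016e+5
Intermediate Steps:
o(I) = -86/(3*(-648 + I)) (o(I) = -(-429 + 687)/(9*(-648 + I)) = -86/(3*(-648 + I)))
(o(1173) + J) + 1977516 = (-86/(-1944 + 3*1173) - 1577358) + 1977516 = (-86/(-1944 + 3519) - 1577358) + 1977516 = (-86/1575 - 1577358) + 1977516 = -2484338936/1575 + 1977516 = 630248764/1575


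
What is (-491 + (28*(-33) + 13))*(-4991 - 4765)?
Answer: 13677912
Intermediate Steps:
(-491 + (28*(-33) + 13))*(-4991 - 4765) = (-491 + (-924 + 13))*(-9756) = (-491 - 911)*(-9756) = -1402*(-9756) = 13677912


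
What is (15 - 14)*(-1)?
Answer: -1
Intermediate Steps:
(15 - 14)*(-1) = 1*(-1) = -1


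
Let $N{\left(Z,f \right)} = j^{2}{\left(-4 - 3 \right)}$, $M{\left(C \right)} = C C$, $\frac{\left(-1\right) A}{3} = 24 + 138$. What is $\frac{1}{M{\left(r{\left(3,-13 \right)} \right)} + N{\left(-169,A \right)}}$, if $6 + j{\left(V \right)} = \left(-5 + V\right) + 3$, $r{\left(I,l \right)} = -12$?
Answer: $\frac{1}{369} \approx 0.00271$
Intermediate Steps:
$A = -486$ ($A = - 3 \left(24 + 138\right) = \left(-3\right) 162 = -486$)
$j{\left(V \right)} = -8 + V$ ($j{\left(V \right)} = -6 + \left(\left(-5 + V\right) + 3\right) = -6 + \left(-2 + V\right) = -8 + V$)
$M{\left(C \right)} = C^{2}$
$N{\left(Z,f \right)} = 225$ ($N{\left(Z,f \right)} = \left(-8 - 7\right)^{2} = \left(-15\right)^{2} = 225$)
$\frac{1}{M{\left(r{\left(3,-13 \right)} \right)} + N{\left(-169,A \right)}} = \frac{1}{\left(-12\right)^{2} + 225} = \frac{1}{144 + 225} = \frac{1}{369}$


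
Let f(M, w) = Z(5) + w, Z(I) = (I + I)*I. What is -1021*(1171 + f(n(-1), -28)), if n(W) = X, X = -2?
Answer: -1218053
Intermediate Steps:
Z(I) = 2*I² (Z(I) = (2*I)*I = 2*I²)
n(W) = -2
f(M, w) = 50 + w (f(M, w) = 2*5² + w = 2*25 + w = 50 + w)
-1021*(1171 + f(n(-1), -28)) = -1021*(1171 + (50 - 28)) = -1021*(1171 + 22) = -1021*1193 = -1218053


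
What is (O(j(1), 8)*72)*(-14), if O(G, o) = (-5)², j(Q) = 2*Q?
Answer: -25200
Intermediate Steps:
O(G, o) = 25
(O(j(1), 8)*72)*(-14) = (25*72)*(-14) = 1800*(-14) = -25200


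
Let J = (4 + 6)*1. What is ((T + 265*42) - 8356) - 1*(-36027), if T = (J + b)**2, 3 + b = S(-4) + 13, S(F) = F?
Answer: 39057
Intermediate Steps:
b = 6 (b = -3 + (-4 + 13) = -3 + 9 = 6)
J = 10 (J = 10*1 = 10)
T = 256 (T = (10 + 6)**2 = 16**2 = 256)
((T + 265*42) - 8356) - 1*(-36027) = ((256 + 265*42) - 8356) - 1*(-36027) = ((256 + 11130) - 8356) + 36027 = (11386 - 8356) + 36027 = 3030 + 36027 = 39057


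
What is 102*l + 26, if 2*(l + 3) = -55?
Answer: -3085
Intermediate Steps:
l = -61/2 (l = -3 + (½)*(-55) = -3 - 55/2 = -61/2 ≈ -30.500)
102*l + 26 = 102*(-61/2) + 26 = -3111 + 26 = -3085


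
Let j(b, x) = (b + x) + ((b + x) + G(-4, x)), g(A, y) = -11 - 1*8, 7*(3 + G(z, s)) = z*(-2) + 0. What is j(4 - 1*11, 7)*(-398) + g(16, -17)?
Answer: 5041/7 ≈ 720.14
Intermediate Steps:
G(z, s) = -3 - 2*z/7 (G(z, s) = -3 + (z*(-2) + 0)/7 = -3 + (-2*z + 0)/7 = -3 + (-2*z)/7 = -3 - 2*z/7)
g(A, y) = -19 (g(A, y) = -11 - 8 = -19)
j(b, x) = -13/7 + 2*b + 2*x (j(b, x) = (b + x) + ((b + x) + (-3 - 2/7*(-4))) = (b + x) + ((b + x) + (-3 + 8/7)) = (b + x) + ((b + x) - 13/7) = (b + x) + (-13/7 + b + x) = -13/7 + 2*b + 2*x)
j(4 - 1*11, 7)*(-398) + g(16, -17) = (-13/7 + 2*(4 - 1*11) + 2*7)*(-398) - 19 = (-13/7 + 2*(4 - 11) + 14)*(-398) - 19 = (-13/7 + 2*(-7) + 14)*(-398) - 19 = (-13/7 - 14 + 14)*(-398) - 19 = -13/7*(-398) - 19 = 5174/7 - 19 = 5041/7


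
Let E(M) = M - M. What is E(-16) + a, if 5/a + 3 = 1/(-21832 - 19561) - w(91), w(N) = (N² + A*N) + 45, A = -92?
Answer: 206965/1779898 ≈ 0.11628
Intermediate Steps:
w(N) = 45 + N² - 92*N (w(N) = (N² - 92*N) + 45 = 45 + N² - 92*N)
a = 206965/1779898 (a = 5/(-3 + (1/(-21832 - 19561) - (45 + 91² - 92*91))) = 5/(-3 + (1/(-41393) - (45 + 8281 - 8372))) = 5/(-3 + (-1/41393 - 1*(-46))) = 5/(-3 + (-1/41393 + 46)) = 5/(-3 + 1904077/41393) = 5/(1779898/41393) = 5*(41393/1779898) = 206965/1779898 ≈ 0.11628)
E(M) = 0
E(-16) + a = 0 + 206965/1779898 = 206965/1779898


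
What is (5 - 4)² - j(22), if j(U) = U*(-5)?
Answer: 111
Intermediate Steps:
j(U) = -5*U
(5 - 4)² - j(22) = (5 - 4)² - (-5)*22 = 1² - 1*(-110) = 1 + 110 = 111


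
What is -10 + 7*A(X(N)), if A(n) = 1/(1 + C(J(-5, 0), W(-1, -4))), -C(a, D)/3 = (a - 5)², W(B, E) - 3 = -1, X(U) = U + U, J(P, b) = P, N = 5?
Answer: -2997/299 ≈ -10.023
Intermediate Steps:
X(U) = 2*U
W(B, E) = 2 (W(B, E) = 3 - 1 = 2)
C(a, D) = -3*(-5 + a)² (C(a, D) = -3*(a - 5)² = -3*(-5 + a)²)
A(n) = -1/299 (A(n) = 1/(1 - 3*(-5 - 5)²) = 1/(1 - 3*(-10)²) = 1/(1 - 3*100) = 1/(1 - 300) = 1/(-299) = -1/299)
-10 + 7*A(X(N)) = -10 + 7*(-1/299) = -10 - 7/299 = -2997/299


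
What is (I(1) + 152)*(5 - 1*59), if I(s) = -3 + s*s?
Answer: -8100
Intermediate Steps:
I(s) = -3 + s**2
(I(1) + 152)*(5 - 1*59) = ((-3 + 1**2) + 152)*(5 - 1*59) = ((-3 + 1) + 152)*(5 - 59) = (-2 + 152)*(-54) = 150*(-54) = -8100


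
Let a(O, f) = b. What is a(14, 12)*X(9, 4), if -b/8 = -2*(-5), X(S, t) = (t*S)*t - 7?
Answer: -10960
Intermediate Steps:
X(S, t) = -7 + S*t² (X(S, t) = (S*t)*t - 7 = S*t² - 7 = -7 + S*t²)
b = -80 (b = -(-16)*(-5) = -8*10 = -80)
a(O, f) = -80
a(14, 12)*X(9, 4) = -80*(-7 + 9*4²) = -80*(-7 + 9*16) = -80*(-7 + 144) = -80*137 = -10960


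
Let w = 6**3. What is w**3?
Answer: 10077696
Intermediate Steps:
w = 216
w**3 = 216**3 = 10077696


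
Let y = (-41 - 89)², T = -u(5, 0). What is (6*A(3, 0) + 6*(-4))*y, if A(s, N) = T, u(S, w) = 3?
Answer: -709800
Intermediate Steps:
T = -3 (T = -1*3 = -3)
A(s, N) = -3
y = 16900 (y = (-130)² = 16900)
(6*A(3, 0) + 6*(-4))*y = (6*(-3) + 6*(-4))*16900 = (-18 - 24)*16900 = -42*16900 = -709800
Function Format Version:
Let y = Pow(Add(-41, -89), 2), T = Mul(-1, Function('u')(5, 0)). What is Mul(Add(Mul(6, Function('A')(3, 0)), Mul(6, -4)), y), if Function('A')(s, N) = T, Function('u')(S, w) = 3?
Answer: -709800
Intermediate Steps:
T = -3 (T = Mul(-1, 3) = -3)
Function('A')(s, N) = -3
y = 16900 (y = Pow(-130, 2) = 16900)
Mul(Add(Mul(6, Function('A')(3, 0)), Mul(6, -4)), y) = Mul(Add(Mul(6, -3), Mul(6, -4)), 16900) = Mul(Add(-18, -24), 16900) = Mul(-42, 16900) = -709800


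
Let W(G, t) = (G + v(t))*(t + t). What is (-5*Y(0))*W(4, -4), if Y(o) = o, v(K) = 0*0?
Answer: 0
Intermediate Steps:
v(K) = 0
W(G, t) = 2*G*t (W(G, t) = (G + 0)*(t + t) = G*(2*t) = 2*G*t)
(-5*Y(0))*W(4, -4) = (-5*0)*(2*4*(-4)) = 0*(-32) = 0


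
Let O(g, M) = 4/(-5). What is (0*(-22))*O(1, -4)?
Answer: 0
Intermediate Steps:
O(g, M) = -⅘ (O(g, M) = 4*(-⅕) = -⅘)
(0*(-22))*O(1, -4) = (0*(-22))*(-⅘) = 0*(-⅘) = 0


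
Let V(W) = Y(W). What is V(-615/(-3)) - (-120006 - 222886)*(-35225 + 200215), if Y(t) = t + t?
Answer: 56573751490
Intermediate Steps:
Y(t) = 2*t
V(W) = 2*W
V(-615/(-3)) - (-120006 - 222886)*(-35225 + 200215) = 2*(-615/(-3)) - (-120006 - 222886)*(-35225 + 200215) = 2*(-615*(-1/3)) - (-342892)*164990 = 2*205 - 1*(-56573751080) = 410 + 56573751080 = 56573751490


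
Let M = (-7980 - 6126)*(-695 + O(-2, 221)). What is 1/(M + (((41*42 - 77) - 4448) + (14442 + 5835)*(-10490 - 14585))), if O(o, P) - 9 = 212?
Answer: -1/501762334 ≈ -1.9930e-9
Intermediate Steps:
O(o, P) = 221 (O(o, P) = 9 + 212 = 221)
M = 6686244 (M = (-7980 - 6126)*(-695 + 221) = -14106*(-474) = 6686244)
1/(M + (((41*42 - 77) - 4448) + (14442 + 5835)*(-10490 - 14585))) = 1/(6686244 + (((41*42 - 77) - 4448) + (14442 + 5835)*(-10490 - 14585))) = 1/(6686244 + (((1722 - 77) - 4448) + 20277*(-25075))) = 1/(6686244 + ((1645 - 4448) - 508445775)) = 1/(6686244 + (-2803 - 508445775)) = 1/(6686244 - 508448578) = 1/(-501762334) = -1/501762334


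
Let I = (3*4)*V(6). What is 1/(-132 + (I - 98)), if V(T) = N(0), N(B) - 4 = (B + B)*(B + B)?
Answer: -1/182 ≈ -0.0054945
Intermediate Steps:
N(B) = 4 + 4*B² (N(B) = 4 + (B + B)*(B + B) = 4 + (2*B)*(2*B) = 4 + 4*B²)
V(T) = 4 (V(T) = 4 + 4*0² = 4 + 4*0 = 4 + 0 = 4)
I = 48 (I = (3*4)*4 = 12*4 = 48)
1/(-132 + (I - 98)) = 1/(-132 + (48 - 98)) = 1/(-132 - 50) = 1/(-182) = -1/182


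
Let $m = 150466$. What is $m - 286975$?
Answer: $-136509$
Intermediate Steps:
$m - 286975 = 150466 - 286975 = -136509$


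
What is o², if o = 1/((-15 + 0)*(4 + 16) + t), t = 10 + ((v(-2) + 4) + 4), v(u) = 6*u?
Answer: 1/86436 ≈ 1.1569e-5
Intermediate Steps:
t = 6 (t = 10 + ((6*(-2) + 4) + 4) = 10 + ((-12 + 4) + 4) = 10 + (-8 + 4) = 10 - 4 = 6)
o = -1/294 (o = 1/((-15 + 0)*(4 + 16) + 6) = 1/(-15*20 + 6) = 1/(-300 + 6) = 1/(-294) = -1/294 ≈ -0.0034014)
o² = (-1/294)² = 1/86436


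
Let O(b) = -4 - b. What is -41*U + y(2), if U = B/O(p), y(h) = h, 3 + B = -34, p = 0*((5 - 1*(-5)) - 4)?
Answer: -1509/4 ≈ -377.25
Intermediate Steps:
p = 0 (p = 0*((5 + 5) - 4) = 0*(10 - 4) = 0*6 = 0)
B = -37 (B = -3 - 34 = -37)
U = 37/4 (U = -37/(-4 - 1*0) = -37/(-4 + 0) = -37/(-4) = -37*(-¼) = 37/4 ≈ 9.2500)
-41*U + y(2) = -41*37/4 + 2 = -1517/4 + 2 = -1509/4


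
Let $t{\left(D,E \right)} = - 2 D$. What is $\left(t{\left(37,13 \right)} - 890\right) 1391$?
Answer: $-1340924$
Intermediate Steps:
$\left(t{\left(37,13 \right)} - 890\right) 1391 = \left(\left(-2\right) 37 - 890\right) 1391 = \left(-74 - 890\right) 1391 = \left(-964\right) 1391 = -1340924$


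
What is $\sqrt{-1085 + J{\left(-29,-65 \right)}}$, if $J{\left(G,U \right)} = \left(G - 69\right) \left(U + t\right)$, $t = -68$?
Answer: $\sqrt{11949} \approx 109.31$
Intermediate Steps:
$J{\left(G,U \right)} = \left(-69 + G\right) \left(-68 + U\right)$ ($J{\left(G,U \right)} = \left(G - 69\right) \left(U - 68\right) = \left(-69 + G\right) \left(-68 + U\right)$)
$\sqrt{-1085 + J{\left(-29,-65 \right)}} = \sqrt{-1085 - -13034} = \sqrt{-1085 + \left(4692 + 4485 + 1972 + 1885\right)} = \sqrt{-1085 + 13034} = \sqrt{11949}$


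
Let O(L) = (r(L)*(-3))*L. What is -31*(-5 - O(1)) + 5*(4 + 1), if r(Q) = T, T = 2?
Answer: -6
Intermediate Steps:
r(Q) = 2
O(L) = -6*L (O(L) = (2*(-3))*L = -6*L)
-31*(-5 - O(1)) + 5*(4 + 1) = -31*(-5 - (-6)) + 5*(4 + 1) = -31*(-5 - 1*(-6)) + 5*5 = -31*(-5 + 6) + 25 = -31*1 + 25 = -31 + 25 = -6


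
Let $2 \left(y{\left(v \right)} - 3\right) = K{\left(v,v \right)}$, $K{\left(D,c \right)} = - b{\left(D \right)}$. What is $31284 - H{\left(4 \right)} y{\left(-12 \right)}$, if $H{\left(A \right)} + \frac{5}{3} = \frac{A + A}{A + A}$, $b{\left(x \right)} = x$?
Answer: $31290$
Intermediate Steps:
$H{\left(A \right)} = - \frac{2}{3}$ ($H{\left(A \right)} = - \frac{5}{3} + \frac{A + A}{A + A} = - \frac{5}{3} + \frac{2 A}{2 A} = - \frac{5}{3} + 2 A \frac{1}{2 A} = - \frac{5}{3} + 1 = - \frac{2}{3}$)
$K{\left(D,c \right)} = - D$
$y{\left(v \right)} = 3 - \frac{v}{2}$ ($y{\left(v \right)} = 3 + \frac{\left(-1\right) v}{2} = 3 - \frac{v}{2}$)
$31284 - H{\left(4 \right)} y{\left(-12 \right)} = 31284 - - \frac{2 \left(3 - -6\right)}{3} = 31284 - - \frac{2 \left(3 + 6\right)}{3} = 31284 - \left(- \frac{2}{3}\right) 9 = 31284 - -6 = 31284 + 6 = 31290$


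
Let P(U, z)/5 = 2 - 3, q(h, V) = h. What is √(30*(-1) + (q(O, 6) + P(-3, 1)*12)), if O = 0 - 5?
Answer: I*√95 ≈ 9.7468*I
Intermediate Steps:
O = -5
P(U, z) = -5 (P(U, z) = 5*(2 - 3) = 5*(-1) = -5)
√(30*(-1) + (q(O, 6) + P(-3, 1)*12)) = √(30*(-1) + (-5 - 5*12)) = √(-30 + (-5 - 60)) = √(-30 - 65) = √(-95) = I*√95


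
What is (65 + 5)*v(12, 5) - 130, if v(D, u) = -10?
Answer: -830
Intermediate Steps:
(65 + 5)*v(12, 5) - 130 = (65 + 5)*(-10) - 130 = 70*(-10) - 130 = -700 - 130 = -830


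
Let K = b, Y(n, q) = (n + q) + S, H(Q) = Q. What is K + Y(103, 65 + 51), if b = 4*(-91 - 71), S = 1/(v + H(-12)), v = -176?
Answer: -80653/188 ≈ -429.01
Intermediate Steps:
S = -1/188 (S = 1/(-176 - 12) = 1/(-188) = -1/188 ≈ -0.0053191)
b = -648 (b = 4*(-162) = -648)
Y(n, q) = -1/188 + n + q (Y(n, q) = (n + q) - 1/188 = -1/188 + n + q)
K = -648
K + Y(103, 65 + 51) = -648 + (-1/188 + 103 + (65 + 51)) = -648 + (-1/188 + 103 + 116) = -648 + 41171/188 = -80653/188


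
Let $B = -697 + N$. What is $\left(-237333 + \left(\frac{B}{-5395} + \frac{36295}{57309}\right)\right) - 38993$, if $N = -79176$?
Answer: $- \frac{12204323896664}{44168865} \approx -2.7631 \cdot 10^{5}$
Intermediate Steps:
$B = -79873$ ($B = -697 - 79176 = -79873$)
$\left(-237333 + \left(\frac{B}{-5395} + \frac{36295}{57309}\right)\right) - 38993 = \left(-237333 + \left(- \frac{79873}{-5395} + \frac{36295}{57309}\right)\right) - 38993 = \left(-237333 + \left(\left(-79873\right) \left(- \frac{1}{5395}\right) + 36295 \cdot \frac{1}{57309}\right)\right) - 38993 = \left(-237333 + \left(\frac{79873}{5395} + \frac{5185}{8187}\right)\right) - 38993 = \left(-237333 + \frac{681893326}{44168865}\right) - 38993 = - \frac{10482047343719}{44168865} - 38993 = - \frac{12204323896664}{44168865}$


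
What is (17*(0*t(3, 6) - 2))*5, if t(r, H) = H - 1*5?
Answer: -170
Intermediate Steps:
t(r, H) = -5 + H (t(r, H) = H - 5 = -5 + H)
(17*(0*t(3, 6) - 2))*5 = (17*(0*(-5 + 6) - 2))*5 = (17*(0*1 - 2))*5 = (17*(0 - 2))*5 = (17*(-2))*5 = -34*5 = -170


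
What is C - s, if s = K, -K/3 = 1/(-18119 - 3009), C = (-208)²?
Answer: 914081789/21128 ≈ 43264.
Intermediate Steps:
C = 43264
K = 3/21128 (K = -3/(-18119 - 3009) = -3/(-21128) = -3*(-1/21128) = 3/21128 ≈ 0.00014199)
s = 3/21128 ≈ 0.00014199
C - s = 43264 - 1*3/21128 = 43264 - 3/21128 = 914081789/21128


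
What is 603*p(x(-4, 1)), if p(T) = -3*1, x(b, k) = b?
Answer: -1809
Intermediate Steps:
p(T) = -3
603*p(x(-4, 1)) = 603*(-3) = -1809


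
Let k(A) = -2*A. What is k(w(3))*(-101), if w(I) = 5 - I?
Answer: 404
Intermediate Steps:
k(w(3))*(-101) = -2*(5 - 1*3)*(-101) = -2*(5 - 3)*(-101) = -2*2*(-101) = -4*(-101) = 404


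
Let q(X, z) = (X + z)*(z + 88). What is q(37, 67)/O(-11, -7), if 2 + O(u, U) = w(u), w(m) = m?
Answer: -1240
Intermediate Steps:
O(u, U) = -2 + u
q(X, z) = (88 + z)*(X + z) (q(X, z) = (X + z)*(88 + z) = (88 + z)*(X + z))
q(37, 67)/O(-11, -7) = (67² + 88*37 + 88*67 + 37*67)/(-2 - 11) = (4489 + 3256 + 5896 + 2479)/(-13) = 16120*(-1/13) = -1240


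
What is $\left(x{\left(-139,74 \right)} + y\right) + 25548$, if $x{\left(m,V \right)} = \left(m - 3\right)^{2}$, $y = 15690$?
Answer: $61402$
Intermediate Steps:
$x{\left(m,V \right)} = \left(-3 + m\right)^{2}$
$\left(x{\left(-139,74 \right)} + y\right) + 25548 = \left(\left(-3 - 139\right)^{2} + 15690\right) + 25548 = \left(\left(-142\right)^{2} + 15690\right) + 25548 = \left(20164 + 15690\right) + 25548 = 35854 + 25548 = 61402$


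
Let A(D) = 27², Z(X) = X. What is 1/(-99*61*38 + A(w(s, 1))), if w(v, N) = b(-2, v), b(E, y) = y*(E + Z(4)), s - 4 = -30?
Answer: -1/228753 ≈ -4.3715e-6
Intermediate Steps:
s = -26 (s = 4 - 30 = -26)
b(E, y) = y*(4 + E) (b(E, y) = y*(E + 4) = y*(4 + E))
w(v, N) = 2*v (w(v, N) = v*(4 - 2) = v*2 = 2*v)
A(D) = 729
1/(-99*61*38 + A(w(s, 1))) = 1/(-99*61*38 + 729) = 1/(-6039*38 + 729) = 1/(-229482 + 729) = 1/(-228753) = -1/228753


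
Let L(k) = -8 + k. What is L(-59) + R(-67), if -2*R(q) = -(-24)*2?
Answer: -91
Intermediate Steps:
R(q) = -24 (R(q) = -(-3)*(-4*2) = -(-3)*(-8) = -½*48 = -24)
L(-59) + R(-67) = (-8 - 59) - 24 = -67 - 24 = -91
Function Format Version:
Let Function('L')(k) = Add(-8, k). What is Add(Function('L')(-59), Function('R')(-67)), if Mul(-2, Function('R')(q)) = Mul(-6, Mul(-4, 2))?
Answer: -91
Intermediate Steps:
Function('R')(q) = -24 (Function('R')(q) = Mul(Rational(-1, 2), Mul(-6, Mul(-4, 2))) = Mul(Rational(-1, 2), Mul(-6, -8)) = Mul(Rational(-1, 2), 48) = -24)
Add(Function('L')(-59), Function('R')(-67)) = Add(Add(-8, -59), -24) = Add(-67, -24) = -91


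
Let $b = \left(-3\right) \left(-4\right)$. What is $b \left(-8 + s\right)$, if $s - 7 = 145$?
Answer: $1728$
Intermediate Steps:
$s = 152$ ($s = 7 + 145 = 152$)
$b = 12$
$b \left(-8 + s\right) = 12 \left(-8 + 152\right) = 12 \cdot 144 = 1728$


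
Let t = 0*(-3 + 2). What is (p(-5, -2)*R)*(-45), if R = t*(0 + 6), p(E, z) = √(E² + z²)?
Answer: 0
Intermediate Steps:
t = 0 (t = 0*(-1) = 0)
R = 0 (R = 0*(0 + 6) = 0*6 = 0)
(p(-5, -2)*R)*(-45) = (√((-5)² + (-2)²)*0)*(-45) = (√(25 + 4)*0)*(-45) = (√29*0)*(-45) = 0*(-45) = 0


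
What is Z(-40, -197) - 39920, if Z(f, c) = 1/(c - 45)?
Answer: -9660641/242 ≈ -39920.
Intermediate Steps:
Z(f, c) = 1/(-45 + c)
Z(-40, -197) - 39920 = 1/(-45 - 197) - 39920 = 1/(-242) - 39920 = -1/242 - 39920 = -9660641/242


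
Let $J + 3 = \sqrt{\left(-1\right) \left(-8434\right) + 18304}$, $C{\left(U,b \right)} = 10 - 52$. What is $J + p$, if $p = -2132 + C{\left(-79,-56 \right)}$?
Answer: $-2177 + \sqrt{26738} \approx -2013.5$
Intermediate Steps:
$C{\left(U,b \right)} = -42$
$p = -2174$ ($p = -2132 - 42 = -2174$)
$J = -3 + \sqrt{26738}$ ($J = -3 + \sqrt{\left(-1\right) \left(-8434\right) + 18304} = -3 + \sqrt{8434 + 18304} = -3 + \sqrt{26738} \approx 160.52$)
$J + p = \left(-3 + \sqrt{26738}\right) - 2174 = -2177 + \sqrt{26738}$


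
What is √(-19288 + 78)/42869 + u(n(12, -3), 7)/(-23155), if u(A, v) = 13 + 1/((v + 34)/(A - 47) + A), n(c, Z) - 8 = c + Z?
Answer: -557/987245 + I*√19210/42869 ≈ -0.0005642 + 0.0032331*I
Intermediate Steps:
n(c, Z) = 8 + Z + c (n(c, Z) = 8 + (c + Z) = 8 + (Z + c) = 8 + Z + c)
u(A, v) = 13 + 1/(A + (34 + v)/(-47 + A)) (u(A, v) = 13 + 1/((34 + v)/(-47 + A) + A) = 13 + 1/(A + (34 + v)/(-47 + A)))
√(-19288 + 78)/42869 + u(n(12, -3), 7)/(-23155) = √(-19288 + 78)/42869 + ((395 - 610*(8 - 3 + 12) + 13*7 + 13*(8 - 3 + 12)²)/(34 + 7 + (8 - 3 + 12)² - 47*(8 - 3 + 12)))/(-23155) = √(-19210)*(1/42869) + ((395 - 610*17 + 91 + 13*17²)/(34 + 7 + 17² - 47*17))*(-1/23155) = (I*√19210)*(1/42869) + ((395 - 10370 + 91 + 13*289)/(34 + 7 + 289 - 799))*(-1/23155) = I*√19210/42869 + ((395 - 10370 + 91 + 3757)/(-469))*(-1/23155) = I*√19210/42869 - 1/469*(-6127)*(-1/23155) = I*√19210/42869 + (6127/469)*(-1/23155) = I*√19210/42869 - 557/987245 = -557/987245 + I*√19210/42869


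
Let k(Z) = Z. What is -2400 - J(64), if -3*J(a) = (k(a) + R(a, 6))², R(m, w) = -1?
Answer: -1077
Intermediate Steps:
J(a) = -(-1 + a)²/3 (J(a) = -(a - 1)²/3 = -(-1 + a)²/3)
-2400 - J(64) = -2400 - (-1)*(-1 + 64)²/3 = -2400 - (-1)*63²/3 = -2400 - (-1)*3969/3 = -2400 - 1*(-1323) = -2400 + 1323 = -1077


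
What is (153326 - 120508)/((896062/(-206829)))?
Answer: -3393857061/448031 ≈ -7575.0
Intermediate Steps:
(153326 - 120508)/((896062/(-206829))) = 32818/((896062*(-1/206829))) = 32818/(-896062/206829) = 32818*(-206829/896062) = -3393857061/448031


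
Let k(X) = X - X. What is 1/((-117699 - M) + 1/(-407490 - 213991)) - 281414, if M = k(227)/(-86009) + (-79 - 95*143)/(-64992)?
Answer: -41807772321975674609/148563228271207 ≈ -2.8141e+5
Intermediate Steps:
k(X) = 0
M = 427/2031 (M = 0/(-86009) + (-79 - 95*143)/(-64992) = 0*(-1/86009) + (-79 - 13585)*(-1/64992) = 0 - 13664*(-1/64992) = 0 + 427/2031 = 427/2031 ≈ 0.21024)
1/((-117699 - M) + 1/(-407490 - 213991)) - 281414 = 1/((-117699 - 1*427/2031) + 1/(-407490 - 213991)) - 281414 = 1/((-117699 - 427/2031) + 1/(-621481)) - 281414 = 1/(-239047096/2031 - 1/621481) - 281414 = 1/(-148563228271207/1262227911) - 281414 = -1262227911/148563228271207 - 281414 = -41807772321975674609/148563228271207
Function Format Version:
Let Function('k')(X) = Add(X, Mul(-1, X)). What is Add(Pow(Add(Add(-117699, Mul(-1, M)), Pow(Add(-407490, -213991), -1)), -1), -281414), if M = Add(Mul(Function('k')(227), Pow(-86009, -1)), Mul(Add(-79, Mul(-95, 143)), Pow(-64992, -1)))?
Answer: Rational(-41807772321975674609, 148563228271207) ≈ -2.8141e+5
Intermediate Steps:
Function('k')(X) = 0
M = Rational(427, 2031) (M = Add(Mul(0, Pow(-86009, -1)), Mul(Add(-79, Mul(-95, 143)), Pow(-64992, -1))) = Add(Mul(0, Rational(-1, 86009)), Mul(Add(-79, -13585), Rational(-1, 64992))) = Add(0, Mul(-13664, Rational(-1, 64992))) = Add(0, Rational(427, 2031)) = Rational(427, 2031) ≈ 0.21024)
Add(Pow(Add(Add(-117699, Mul(-1, M)), Pow(Add(-407490, -213991), -1)), -1), -281414) = Add(Pow(Add(Add(-117699, Mul(-1, Rational(427, 2031))), Pow(Add(-407490, -213991), -1)), -1), -281414) = Add(Pow(Add(Add(-117699, Rational(-427, 2031)), Pow(-621481, -1)), -1), -281414) = Add(Pow(Add(Rational(-239047096, 2031), Rational(-1, 621481)), -1), -281414) = Add(Pow(Rational(-148563228271207, 1262227911), -1), -281414) = Add(Rational(-1262227911, 148563228271207), -281414) = Rational(-41807772321975674609, 148563228271207)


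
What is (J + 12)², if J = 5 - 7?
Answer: 100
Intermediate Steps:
J = -2
(J + 12)² = (-2 + 12)² = 10² = 100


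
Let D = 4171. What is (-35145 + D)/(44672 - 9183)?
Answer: -30974/35489 ≈ -0.87278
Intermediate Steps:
(-35145 + D)/(44672 - 9183) = (-35145 + 4171)/(44672 - 9183) = -30974/35489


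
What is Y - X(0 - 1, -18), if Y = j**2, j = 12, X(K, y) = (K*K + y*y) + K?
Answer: -180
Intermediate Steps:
X(K, y) = K + K**2 + y**2 (X(K, y) = (K**2 + y**2) + K = K + K**2 + y**2)
Y = 144 (Y = 12**2 = 144)
Y - X(0 - 1, -18) = 144 - ((0 - 1) + (0 - 1)**2 + (-18)**2) = 144 - (-1 + (-1)**2 + 324) = 144 - (-1 + 1 + 324) = 144 - 1*324 = 144 - 324 = -180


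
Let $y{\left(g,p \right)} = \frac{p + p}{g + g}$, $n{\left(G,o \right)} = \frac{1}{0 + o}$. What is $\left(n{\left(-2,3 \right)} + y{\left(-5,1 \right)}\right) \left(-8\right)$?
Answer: $- \frac{16}{15} \approx -1.0667$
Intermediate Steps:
$n{\left(G,o \right)} = \frac{1}{o}$
$y{\left(g,p \right)} = \frac{p}{g}$ ($y{\left(g,p \right)} = \frac{2 p}{2 g} = 2 p \frac{1}{2 g} = \frac{p}{g}$)
$\left(n{\left(-2,3 \right)} + y{\left(-5,1 \right)}\right) \left(-8\right) = \left(\frac{1}{3} + 1 \frac{1}{-5}\right) \left(-8\right) = \left(\frac{1}{3} + 1 \left(- \frac{1}{5}\right)\right) \left(-8\right) = \left(\frac{1}{3} - \frac{1}{5}\right) \left(-8\right) = \frac{2}{15} \left(-8\right) = - \frac{16}{15}$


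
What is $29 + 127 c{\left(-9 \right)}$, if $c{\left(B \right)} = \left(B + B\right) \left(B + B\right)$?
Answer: $41177$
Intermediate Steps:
$c{\left(B \right)} = 4 B^{2}$ ($c{\left(B \right)} = 2 B 2 B = 4 B^{2}$)
$29 + 127 c{\left(-9 \right)} = 29 + 127 \cdot 4 \left(-9\right)^{2} = 29 + 127 \cdot 4 \cdot 81 = 29 + 127 \cdot 324 = 29 + 41148 = 41177$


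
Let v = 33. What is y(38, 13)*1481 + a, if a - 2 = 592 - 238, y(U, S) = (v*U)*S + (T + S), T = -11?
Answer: 24146580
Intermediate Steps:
y(U, S) = -11 + S + 33*S*U (y(U, S) = (33*U)*S + (-11 + S) = 33*S*U + (-11 + S) = -11 + S + 33*S*U)
a = 356 (a = 2 + (592 - 238) = 2 + 354 = 356)
y(38, 13)*1481 + a = (-11 + 13 + 33*13*38)*1481 + 356 = (-11 + 13 + 16302)*1481 + 356 = 16304*1481 + 356 = 24146224 + 356 = 24146580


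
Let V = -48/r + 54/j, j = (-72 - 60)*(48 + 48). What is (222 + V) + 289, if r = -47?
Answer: 16941619/33088 ≈ 512.02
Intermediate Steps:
j = -12672 (j = -132*96 = -12672)
V = 33651/33088 (V = -48/(-47) + 54/(-12672) = -48*(-1/47) + 54*(-1/12672) = 48/47 - 3/704 = 33651/33088 ≈ 1.0170)
(222 + V) + 289 = (222 + 33651/33088) + 289 = 7379187/33088 + 289 = 16941619/33088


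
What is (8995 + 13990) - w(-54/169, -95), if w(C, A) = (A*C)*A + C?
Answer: 4371869/169 ≈ 25869.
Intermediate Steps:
w(C, A) = C + C*A² (w(C, A) = C*A² + C = C + C*A²)
(8995 + 13990) - w(-54/169, -95) = (8995 + 13990) - (-54/169)*(1 + (-95)²) = 22985 - (-54*1/169)*(1 + 9025) = 22985 - (-54)*9026/169 = 22985 - 1*(-487404/169) = 22985 + 487404/169 = 4371869/169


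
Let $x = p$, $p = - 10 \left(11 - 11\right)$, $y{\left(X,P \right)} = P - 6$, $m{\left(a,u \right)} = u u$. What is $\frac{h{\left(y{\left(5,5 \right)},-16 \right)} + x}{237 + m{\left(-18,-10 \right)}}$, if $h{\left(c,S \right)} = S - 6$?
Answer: $- \frac{22}{337} \approx -0.065282$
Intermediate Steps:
$m{\left(a,u \right)} = u^{2}$
$y{\left(X,P \right)} = -6 + P$ ($y{\left(X,P \right)} = P - 6 = -6 + P$)
$h{\left(c,S \right)} = -6 + S$
$p = 0$ ($p = \left(-10\right) 0 = 0$)
$x = 0$
$\frac{h{\left(y{\left(5,5 \right)},-16 \right)} + x}{237 + m{\left(-18,-10 \right)}} = \frac{\left(-6 - 16\right) + 0}{237 + \left(-10\right)^{2}} = \frac{-22 + 0}{237 + 100} = - \frac{22}{337}$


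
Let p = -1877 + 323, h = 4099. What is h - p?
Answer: 5653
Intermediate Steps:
p = -1554
h - p = 4099 - 1*(-1554) = 4099 + 1554 = 5653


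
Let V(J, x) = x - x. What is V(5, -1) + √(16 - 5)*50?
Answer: 50*√11 ≈ 165.83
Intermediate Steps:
V(J, x) = 0
V(5, -1) + √(16 - 5)*50 = 0 + √(16 - 5)*50 = 0 + √11*50 = 0 + 50*√11 = 50*√11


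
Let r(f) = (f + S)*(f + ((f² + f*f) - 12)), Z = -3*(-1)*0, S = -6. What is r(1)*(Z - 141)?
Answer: -6345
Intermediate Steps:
Z = 0 (Z = 3*0 = 0)
r(f) = (-6 + f)*(-12 + f + 2*f²) (r(f) = (f - 6)*(f + ((f² + f*f) - 12)) = (-6 + f)*(f + ((f² + f²) - 12)) = (-6 + f)*(f + (2*f² - 12)) = (-6 + f)*(f + (-12 + 2*f²)) = (-6 + f)*(-12 + f + 2*f²))
r(1)*(Z - 141) = (72 - 18*1 - 11*1² + 2*1³)*(0 - 141) = (72 - 18 - 11*1 + 2*1)*(-141) = (72 - 18 - 11 + 2)*(-141) = 45*(-141) = -6345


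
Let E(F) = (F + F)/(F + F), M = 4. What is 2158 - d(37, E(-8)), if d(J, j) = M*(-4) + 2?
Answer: 2172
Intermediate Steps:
E(F) = 1 (E(F) = (2*F)/((2*F)) = (2*F)*(1/(2*F)) = 1)
d(J, j) = -14 (d(J, j) = 4*(-4) + 2 = -16 + 2 = -14)
2158 - d(37, E(-8)) = 2158 - 1*(-14) = 2158 + 14 = 2172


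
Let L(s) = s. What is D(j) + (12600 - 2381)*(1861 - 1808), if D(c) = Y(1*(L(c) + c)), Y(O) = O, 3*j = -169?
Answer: 1624483/3 ≈ 5.4149e+5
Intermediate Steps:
j = -169/3 (j = (⅓)*(-169) = -169/3 ≈ -56.333)
D(c) = 2*c (D(c) = 1*(c + c) = 1*(2*c) = 2*c)
D(j) + (12600 - 2381)*(1861 - 1808) = 2*(-169/3) + (12600 - 2381)*(1861 - 1808) = -338/3 + 10219*53 = -338/3 + 541607 = 1624483/3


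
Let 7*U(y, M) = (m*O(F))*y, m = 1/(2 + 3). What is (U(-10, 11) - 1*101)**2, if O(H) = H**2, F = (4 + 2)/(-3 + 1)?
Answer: 525625/49 ≈ 10727.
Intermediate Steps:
m = 1/5 ≈ 0.20000
F = -3 (F = 6/(-2) = 6*(-1/2) = -3)
U(y, M) = 9*y/35 (U(y, M) = (((1/5)*(-3)**2)*y)/7 = (((1/5)*9)*y)/7 = (9*y/5)/7 = 9*y/35)
(U(-10, 11) - 1*101)**2 = ((9/35)*(-10) - 1*101)**2 = (-18/7 - 101)**2 = (-725/7)**2 = 525625/49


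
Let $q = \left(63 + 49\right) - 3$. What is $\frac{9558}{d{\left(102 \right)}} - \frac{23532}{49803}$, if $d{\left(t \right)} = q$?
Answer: $\frac{157817362}{1809509} \approx 87.216$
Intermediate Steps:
$q = 109$ ($q = 112 - 3 = 109$)
$d{\left(t \right)} = 109$
$\frac{9558}{d{\left(102 \right)}} - \frac{23532}{49803} = \frac{9558}{109} - \frac{23532}{49803} = 9558 \cdot \frac{1}{109} - \frac{7844}{16601} = \frac{9558}{109} - \frac{7844}{16601} = \frac{157817362}{1809509}$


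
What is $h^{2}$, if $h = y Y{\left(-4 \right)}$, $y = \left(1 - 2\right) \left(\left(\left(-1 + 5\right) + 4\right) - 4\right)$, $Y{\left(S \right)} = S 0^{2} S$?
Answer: $0$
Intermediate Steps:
$Y{\left(S \right)} = 0$ ($Y{\left(S \right)} = S 0 S = 0 S = 0$)
$y = -4$ ($y = - (\left(4 + 4\right) - 4) = - (8 - 4) = \left(-1\right) 4 = -4$)
$h = 0$ ($h = \left(-4\right) 0 = 0$)
$h^{2} = 0^{2} = 0$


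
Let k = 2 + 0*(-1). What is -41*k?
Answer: -82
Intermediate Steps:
k = 2 (k = 2 + 0 = 2)
-41*k = -41*2 = -82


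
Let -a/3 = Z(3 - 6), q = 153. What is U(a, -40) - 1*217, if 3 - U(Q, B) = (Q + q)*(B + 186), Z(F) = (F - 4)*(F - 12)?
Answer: 23438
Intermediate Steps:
Z(F) = (-12 + F)*(-4 + F) (Z(F) = (-4 + F)*(-12 + F) = (-12 + F)*(-4 + F))
a = -315 (a = -3*(48 + (3 - 6)² - 16*(3 - 6)) = -3*(48 + (-3)² - 16*(-3)) = -3*(48 + 9 + 48) = -3*105 = -315)
U(Q, B) = 3 - (153 + Q)*(186 + B) (U(Q, B) = 3 - (Q + 153)*(B + 186) = 3 - (153 + Q)*(186 + B))
U(a, -40) - 1*217 = (-28455 - 186*(-315) - 153*(-40) - 1*(-40)*(-315)) - 1*217 = (-28455 + 58590 + 6120 - 12600) - 217 = 23655 - 217 = 23438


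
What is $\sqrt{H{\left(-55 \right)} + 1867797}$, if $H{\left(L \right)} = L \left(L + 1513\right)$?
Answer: $3 \sqrt{198623} \approx 1337.0$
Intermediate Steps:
$H{\left(L \right)} = L \left(1513 + L\right)$
$\sqrt{H{\left(-55 \right)} + 1867797} = \sqrt{- 55 \left(1513 - 55\right) + 1867797} = \sqrt{\left(-55\right) 1458 + 1867797} = \sqrt{-80190 + 1867797} = \sqrt{1787607} = 3 \sqrt{198623}$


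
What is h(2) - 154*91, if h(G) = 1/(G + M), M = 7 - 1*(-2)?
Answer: -154153/11 ≈ -14014.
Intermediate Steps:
M = 9 (M = 7 + 2 = 9)
h(G) = 1/(9 + G) (h(G) = 1/(G + 9) = 1/(9 + G))
h(2) - 154*91 = 1/(9 + 2) - 154*91 = 1/11 - 14014 = -154153/11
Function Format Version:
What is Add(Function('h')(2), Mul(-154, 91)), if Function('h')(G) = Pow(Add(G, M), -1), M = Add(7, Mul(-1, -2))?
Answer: Rational(-154153, 11) ≈ -14014.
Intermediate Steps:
M = 9 (M = Add(7, 2) = 9)
Function('h')(G) = Pow(Add(9, G), -1) (Function('h')(G) = Pow(Add(G, 9), -1) = Pow(Add(9, G), -1))
Add(Function('h')(2), Mul(-154, 91)) = Add(Pow(Add(9, 2), -1), Mul(-154, 91)) = Add(Pow(11, -1), -14014) = Add(Rational(1, 11), -14014) = Rational(-154153, 11)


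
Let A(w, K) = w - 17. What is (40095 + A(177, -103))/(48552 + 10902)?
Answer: 40255/59454 ≈ 0.67708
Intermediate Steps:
A(w, K) = -17 + w
(40095 + A(177, -103))/(48552 + 10902) = (40095 + (-17 + 177))/(48552 + 10902) = (40095 + 160)/59454 = 40255*(1/59454) = 40255/59454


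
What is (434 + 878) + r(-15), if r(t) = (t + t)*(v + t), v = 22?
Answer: 1102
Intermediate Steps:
r(t) = 2*t*(22 + t) (r(t) = (t + t)*(22 + t) = (2*t)*(22 + t) = 2*t*(22 + t))
(434 + 878) + r(-15) = (434 + 878) + 2*(-15)*(22 - 15) = 1312 + 2*(-15)*7 = 1312 - 210 = 1102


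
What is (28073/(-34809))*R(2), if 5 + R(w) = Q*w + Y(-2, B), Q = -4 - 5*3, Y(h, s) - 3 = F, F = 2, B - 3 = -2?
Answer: 1066774/34809 ≈ 30.646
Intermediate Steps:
B = 1 (B = 3 - 2 = 1)
Y(h, s) = 5 (Y(h, s) = 3 + 2 = 5)
Q = -19 (Q = -4 - 15 = -19)
R(w) = -19*w (R(w) = -5 + (-19*w + 5) = -5 + (5 - 19*w) = -19*w)
(28073/(-34809))*R(2) = (28073/(-34809))*(-19*2) = (28073*(-1/34809))*(-38) = -28073/34809*(-38) = 1066774/34809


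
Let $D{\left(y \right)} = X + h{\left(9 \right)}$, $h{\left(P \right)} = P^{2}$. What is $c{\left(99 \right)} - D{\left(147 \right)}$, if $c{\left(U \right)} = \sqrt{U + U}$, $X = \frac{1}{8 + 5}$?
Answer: $- \frac{1054}{13} + 3 \sqrt{22} \approx -67.006$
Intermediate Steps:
$X = \frac{1}{13} \approx 0.076923$
$c{\left(U \right)} = \sqrt{2} \sqrt{U}$ ($c{\left(U \right)} = \sqrt{2 U} = \sqrt{2} \sqrt{U}$)
$D{\left(y \right)} = \frac{1054}{13}$ ($D{\left(y \right)} = \frac{1}{13} + 9^{2} = \frac{1}{13} + 81 = \frac{1054}{13}$)
$c{\left(99 \right)} - D{\left(147 \right)} = \sqrt{2} \sqrt{99} - \frac{1054}{13} = \sqrt{2} \cdot 3 \sqrt{11} - \frac{1054}{13} = 3 \sqrt{22} - \frac{1054}{13} = - \frac{1054}{13} + 3 \sqrt{22}$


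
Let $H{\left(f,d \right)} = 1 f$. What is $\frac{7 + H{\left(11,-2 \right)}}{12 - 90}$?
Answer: $- \frac{3}{13} \approx -0.23077$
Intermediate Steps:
$H{\left(f,d \right)} = f$
$\frac{7 + H{\left(11,-2 \right)}}{12 - 90} = \frac{7 + 11}{12 - 90} = \frac{1}{-78} \cdot 18 = \left(- \frac{1}{78}\right) 18 = - \frac{3}{13}$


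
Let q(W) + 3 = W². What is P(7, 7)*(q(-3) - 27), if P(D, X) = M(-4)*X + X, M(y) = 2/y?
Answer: -147/2 ≈ -73.500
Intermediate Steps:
P(D, X) = X/2 (P(D, X) = (2/(-4))*X + X = (2*(-¼))*X + X = -X/2 + X = X/2)
q(W) = -3 + W²
P(7, 7)*(q(-3) - 27) = ((½)*7)*((-3 + (-3)²) - 27) = 7*((-3 + 9) - 27)/2 = 7*(6 - 27)/2 = (7/2)*(-21) = -147/2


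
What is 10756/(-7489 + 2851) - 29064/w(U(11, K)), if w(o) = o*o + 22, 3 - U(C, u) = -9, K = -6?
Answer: -34146082/192477 ≈ -177.40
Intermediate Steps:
U(C, u) = 12 (U(C, u) = 3 - 1*(-9) = 3 + 9 = 12)
w(o) = 22 + o² (w(o) = o² + 22 = 22 + o²)
10756/(-7489 + 2851) - 29064/w(U(11, K)) = 10756/(-7489 + 2851) - 29064/(22 + 12²) = 10756/(-4638) - 29064/(22 + 144) = 10756*(-1/4638) - 29064/166 = -5378/2319 - 29064*1/166 = -5378/2319 - 14532/83 = -34146082/192477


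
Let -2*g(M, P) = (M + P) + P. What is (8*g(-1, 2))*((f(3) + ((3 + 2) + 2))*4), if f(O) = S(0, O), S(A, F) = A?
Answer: -336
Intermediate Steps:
f(O) = 0
g(M, P) = -P - M/2 (g(M, P) = -((M + P) + P)/2 = -(M + 2*P)/2 = -P - M/2)
(8*g(-1, 2))*((f(3) + ((3 + 2) + 2))*4) = (8*(-1*2 - ½*(-1)))*((0 + ((3 + 2) + 2))*4) = (8*(-2 + ½))*((0 + (5 + 2))*4) = (8*(-3/2))*((0 + 7)*4) = -84*4 = -12*28 = -336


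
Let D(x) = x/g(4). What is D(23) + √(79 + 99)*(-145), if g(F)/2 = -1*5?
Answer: -23/10 - 145*√178 ≈ -1936.8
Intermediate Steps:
g(F) = -10 (g(F) = 2*(-1*5) = 2*(-5) = -10)
D(x) = -x/10 (D(x) = x/(-10) = x*(-⅒) = -x/10)
D(23) + √(79 + 99)*(-145) = -⅒*23 + √(79 + 99)*(-145) = -23/10 + √178*(-145) = -23/10 - 145*√178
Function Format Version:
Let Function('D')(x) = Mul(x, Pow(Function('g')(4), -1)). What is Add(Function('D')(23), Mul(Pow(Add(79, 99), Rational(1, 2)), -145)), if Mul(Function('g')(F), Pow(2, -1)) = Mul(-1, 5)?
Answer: Add(Rational(-23, 10), Mul(-145, Pow(178, Rational(1, 2)))) ≈ -1936.8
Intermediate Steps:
Function('g')(F) = -10 (Function('g')(F) = Mul(2, Mul(-1, 5)) = Mul(2, -5) = -10)
Function('D')(x) = Mul(Rational(-1, 10), x) (Function('D')(x) = Mul(x, Pow(-10, -1)) = Mul(x, Rational(-1, 10)) = Mul(Rational(-1, 10), x))
Add(Function('D')(23), Mul(Pow(Add(79, 99), Rational(1, 2)), -145)) = Add(Mul(Rational(-1, 10), 23), Mul(Pow(Add(79, 99), Rational(1, 2)), -145)) = Add(Rational(-23, 10), Mul(Pow(178, Rational(1, 2)), -145)) = Add(Rational(-23, 10), Mul(-145, Pow(178, Rational(1, 2))))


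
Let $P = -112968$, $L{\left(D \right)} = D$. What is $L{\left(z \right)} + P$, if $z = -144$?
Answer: $-113112$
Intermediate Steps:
$L{\left(z \right)} + P = -144 - 112968 = -113112$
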